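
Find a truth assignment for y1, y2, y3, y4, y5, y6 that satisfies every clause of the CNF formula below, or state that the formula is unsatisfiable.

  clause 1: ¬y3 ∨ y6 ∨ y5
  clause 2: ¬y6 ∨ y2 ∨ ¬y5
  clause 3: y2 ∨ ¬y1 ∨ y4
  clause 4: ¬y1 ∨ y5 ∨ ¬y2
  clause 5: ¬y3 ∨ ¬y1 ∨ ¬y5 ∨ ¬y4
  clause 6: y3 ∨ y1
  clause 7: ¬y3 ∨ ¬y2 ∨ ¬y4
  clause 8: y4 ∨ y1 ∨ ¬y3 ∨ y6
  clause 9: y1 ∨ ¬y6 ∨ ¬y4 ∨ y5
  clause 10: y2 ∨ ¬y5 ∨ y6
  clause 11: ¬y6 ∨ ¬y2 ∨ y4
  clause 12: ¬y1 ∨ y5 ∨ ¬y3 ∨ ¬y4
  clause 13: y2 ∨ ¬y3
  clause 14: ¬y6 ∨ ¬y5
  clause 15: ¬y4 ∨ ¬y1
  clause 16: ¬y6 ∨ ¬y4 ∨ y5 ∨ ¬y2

y1 ↦ True, y2 ↦ True, y3 ↦ False, y4 ↦ False, y5 ↦ True, y6 ↦ False

Try y3 = False.
(y1) alone gives y1 = True.
(¬y4) alone gives y4 = False.
(y2) alone gives y2 = True.
(y5) alone gives y5 = True.
(¬y6) alone gives y6 = False.
Every clause now holds.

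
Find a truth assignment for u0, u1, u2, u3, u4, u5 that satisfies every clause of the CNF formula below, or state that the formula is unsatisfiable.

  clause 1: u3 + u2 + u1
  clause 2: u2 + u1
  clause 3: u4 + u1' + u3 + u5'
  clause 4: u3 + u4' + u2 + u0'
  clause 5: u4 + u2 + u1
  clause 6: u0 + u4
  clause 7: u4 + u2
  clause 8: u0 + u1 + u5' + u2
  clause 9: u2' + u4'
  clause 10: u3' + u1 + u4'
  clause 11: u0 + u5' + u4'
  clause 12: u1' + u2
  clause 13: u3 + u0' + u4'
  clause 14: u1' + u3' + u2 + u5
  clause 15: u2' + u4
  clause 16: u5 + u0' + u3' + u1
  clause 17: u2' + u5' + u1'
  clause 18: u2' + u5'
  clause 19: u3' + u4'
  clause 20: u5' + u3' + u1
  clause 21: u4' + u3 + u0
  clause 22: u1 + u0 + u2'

UNSATISFIABLE

Branch on u2: set u2 = 1.
From the singleton clause (u4'), u4 = 0.
Now (u4) is unsatisfied and unit — conflict.
Undo u2 and try u2 = 0.
From the singleton clause (u1), u1 = 1.
Now (u1') is unsatisfied and unit — conflict.
Either choice for u2 ends in contradiction.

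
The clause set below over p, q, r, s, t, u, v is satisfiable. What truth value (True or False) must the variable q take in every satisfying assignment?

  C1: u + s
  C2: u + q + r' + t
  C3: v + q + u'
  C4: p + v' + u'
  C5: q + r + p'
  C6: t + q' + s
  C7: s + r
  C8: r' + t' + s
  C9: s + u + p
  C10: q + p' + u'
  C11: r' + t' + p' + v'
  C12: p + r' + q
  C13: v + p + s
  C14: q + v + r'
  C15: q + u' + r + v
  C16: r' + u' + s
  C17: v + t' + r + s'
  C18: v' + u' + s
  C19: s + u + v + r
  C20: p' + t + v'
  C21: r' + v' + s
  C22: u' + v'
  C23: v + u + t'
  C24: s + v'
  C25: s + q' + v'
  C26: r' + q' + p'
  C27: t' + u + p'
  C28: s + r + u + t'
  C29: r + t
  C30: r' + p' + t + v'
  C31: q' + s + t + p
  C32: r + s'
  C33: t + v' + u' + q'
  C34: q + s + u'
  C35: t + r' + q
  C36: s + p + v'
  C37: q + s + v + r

True

Suppose q = 0.
Case u = 1:
From the singleton clause (v), v = 1.
That conflicts with the unit clause (v').
Undo u and try u = 0.
From the singleton clause (s), s = 1.
From the singleton clause (r), r = 1.
From the singleton clause (t), t = 1.
From the singleton clause (p), p = 1.
That conflicts with the unit clause (p').
Both values of u lead to a conflict.
So every satisfying assignment has q = True.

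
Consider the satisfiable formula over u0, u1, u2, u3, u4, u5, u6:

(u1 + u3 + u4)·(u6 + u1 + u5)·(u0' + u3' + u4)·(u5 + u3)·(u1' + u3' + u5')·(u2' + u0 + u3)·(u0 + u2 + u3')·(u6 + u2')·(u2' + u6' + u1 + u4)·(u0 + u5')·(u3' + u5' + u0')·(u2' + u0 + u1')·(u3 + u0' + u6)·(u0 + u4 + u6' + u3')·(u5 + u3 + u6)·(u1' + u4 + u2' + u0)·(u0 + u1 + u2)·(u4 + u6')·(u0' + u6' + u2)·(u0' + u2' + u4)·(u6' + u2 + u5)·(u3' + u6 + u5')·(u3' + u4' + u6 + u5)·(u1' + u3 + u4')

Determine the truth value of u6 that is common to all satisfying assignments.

Suppose u6 = 0.
(u2') alone gives u2 = 0.
Case u1 = 1:
Case u5 = 1:
(u3') alone gives u3 = 0.
(u0) alone gives u0 = 1.
But (u0') is also a unit clause — contradiction.
That branch fails; take u5 = 0 instead.
(u3) alone gives u3 = 1.
(u0) alone gives u0 = 1.
(u4) alone gives u4 = 1.
But (u4') is also a unit clause — contradiction.
Neither u5 = 1 nor u5 = 0 works.
That branch fails; take u1 = 0 instead.
(u5) alone gives u5 = 1.
(u0) alone gives u0 = 1.
(u3') alone gives u3 = 0.
But (u3) is also a unit clause — contradiction.
Neither u1 = 1 nor u1 = 0 works.
So every satisfying assignment has u6 = True.

True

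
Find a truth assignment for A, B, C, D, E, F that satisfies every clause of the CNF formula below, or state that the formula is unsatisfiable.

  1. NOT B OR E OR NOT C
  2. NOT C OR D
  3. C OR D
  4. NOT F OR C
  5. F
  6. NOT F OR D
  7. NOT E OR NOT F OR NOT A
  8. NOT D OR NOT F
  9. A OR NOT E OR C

The clause (F) is unit, so F = true.
The clause (C) is unit, so C = true.
The clause (D) is unit, so D = true.
That conflicts with the unit clause (NOT D).

UNSATISFIABLE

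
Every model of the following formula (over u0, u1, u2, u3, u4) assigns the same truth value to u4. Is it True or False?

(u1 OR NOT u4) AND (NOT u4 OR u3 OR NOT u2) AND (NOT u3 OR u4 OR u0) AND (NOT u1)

False

Suppose u4 = true.
From the singleton clause (u1), u1 = true.
But (NOT u1) is also a unit clause — contradiction.
So every satisfying assignment has u4 = False.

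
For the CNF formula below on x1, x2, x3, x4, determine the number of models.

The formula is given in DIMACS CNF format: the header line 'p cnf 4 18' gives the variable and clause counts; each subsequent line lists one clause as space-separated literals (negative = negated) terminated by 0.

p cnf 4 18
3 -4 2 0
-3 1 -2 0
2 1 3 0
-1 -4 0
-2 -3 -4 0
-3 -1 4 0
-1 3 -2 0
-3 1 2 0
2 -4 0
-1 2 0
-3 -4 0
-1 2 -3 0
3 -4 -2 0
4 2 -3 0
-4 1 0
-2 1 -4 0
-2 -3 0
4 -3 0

There are 2^4 = 16 truth assignments over (x1, x2, x3, x4).
Check each against the 18 clauses (columns in the order x1, x2, x3, x4):
  F F F F  ✗ fails (x2 ∨ x1 ∨ x3)
  F F F T  ✗ fails (x3 ∨ ¬x4 ∨ x2)
  F F T F  ✗ fails (¬x3 ∨ x1 ∨ x2)
  F F T T  ✗ fails (¬x3 ∨ x1 ∨ x2)
  F T F F  ✓ satisfies all
  F T F T  ✗ fails (x3 ∨ ¬x4 ∨ ¬x2)
  F T T F  ✗ fails (¬x3 ∨ x1 ∨ ¬x2)
  F T T T  ✗ fails (¬x3 ∨ x1 ∨ ¬x2)
  T F F F  ✗ fails (¬x1 ∨ x2)
  T F F T  ✗ fails (x3 ∨ ¬x4 ∨ x2)
  T F T F  ✗ fails (¬x3 ∨ ¬x1 ∨ x4)
  T F T T  ✗ fails (¬x1 ∨ ¬x4)
  T T F F  ✗ fails (¬x1 ∨ x3 ∨ ¬x2)
  T T F T  ✗ fails (¬x1 ∨ ¬x4)
  T T T F  ✗ fails (¬x3 ∨ ¬x1 ∨ x4)
  T T T T  ✗ fails (¬x1 ∨ ¬x4)
1 of the 16 rows is a model.

1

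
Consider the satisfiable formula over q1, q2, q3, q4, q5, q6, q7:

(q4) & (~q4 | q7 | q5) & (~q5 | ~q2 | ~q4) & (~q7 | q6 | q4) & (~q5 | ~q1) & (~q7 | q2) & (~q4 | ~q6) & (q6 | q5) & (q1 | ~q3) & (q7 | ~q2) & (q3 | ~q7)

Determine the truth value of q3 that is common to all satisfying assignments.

False

Suppose q3 = 1.
The clause (q4) is unit, so q4 = 1.
The clause (~q6) is unit, so q6 = 0.
The clause (q5) is unit, so q5 = 1.
The clause (~q2) is unit, so q2 = 0.
The clause (~q1) is unit, so q1 = 0.
But (q1) is also a unit clause — contradiction.
So every satisfying assignment has q3 = False.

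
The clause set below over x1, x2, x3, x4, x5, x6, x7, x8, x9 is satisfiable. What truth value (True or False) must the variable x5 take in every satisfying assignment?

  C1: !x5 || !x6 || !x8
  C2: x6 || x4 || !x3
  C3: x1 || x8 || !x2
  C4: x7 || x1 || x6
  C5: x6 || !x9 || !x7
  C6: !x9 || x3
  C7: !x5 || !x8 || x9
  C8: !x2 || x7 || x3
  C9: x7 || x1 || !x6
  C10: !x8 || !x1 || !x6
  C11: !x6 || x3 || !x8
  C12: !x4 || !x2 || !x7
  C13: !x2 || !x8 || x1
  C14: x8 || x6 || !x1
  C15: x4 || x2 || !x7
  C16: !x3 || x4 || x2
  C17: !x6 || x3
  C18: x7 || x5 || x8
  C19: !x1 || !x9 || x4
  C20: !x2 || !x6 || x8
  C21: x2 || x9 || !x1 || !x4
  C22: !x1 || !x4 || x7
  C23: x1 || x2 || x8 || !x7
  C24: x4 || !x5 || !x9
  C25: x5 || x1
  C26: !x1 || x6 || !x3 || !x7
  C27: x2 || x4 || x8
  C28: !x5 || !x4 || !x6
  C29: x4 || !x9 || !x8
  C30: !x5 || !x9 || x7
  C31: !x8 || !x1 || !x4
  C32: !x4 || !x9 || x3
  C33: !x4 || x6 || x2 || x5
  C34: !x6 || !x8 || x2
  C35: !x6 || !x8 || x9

Suppose x5 = true.
Try x6 = false.
Try x4 = true.
Try x7 = true.
From the singleton clause (!x9), x9 = false.
From the singleton clause (!x8), x8 = false.
From the singleton clause (!x2), x2 = false.
From the singleton clause (!x1), x1 = false.
Now (x1) is unsatisfied and unit — conflict.
Backtrack on x7: now try x7 = false.
From the singleton clause (x1), x1 = true.
Now (!x1) is unsatisfied and unit — conflict.
Either choice for x7 ends in contradiction.
Backtrack on x4: now try x4 = false.
From the singleton clause (!x3), x3 = false.
From the singleton clause (!x9), x9 = false.
From the singleton clause (!x8), x8 = false.
From the singleton clause (!x1), x1 = false.
From the singleton clause (!x2), x2 = false.
Now (x2) is unsatisfied and unit — conflict.
Either choice for x4 ends in contradiction.
Backtrack on x6: now try x6 = true.
From the singleton clause (!x8), x8 = false.
From the singleton clause (x3), x3 = true.
From the singleton clause (!x2), x2 = false.
From the singleton clause (x4), x4 = true.
Now (!x4) is unsatisfied and unit — conflict.
Either choice for x6 ends in contradiction.
So every satisfying assignment has x5 = False.

False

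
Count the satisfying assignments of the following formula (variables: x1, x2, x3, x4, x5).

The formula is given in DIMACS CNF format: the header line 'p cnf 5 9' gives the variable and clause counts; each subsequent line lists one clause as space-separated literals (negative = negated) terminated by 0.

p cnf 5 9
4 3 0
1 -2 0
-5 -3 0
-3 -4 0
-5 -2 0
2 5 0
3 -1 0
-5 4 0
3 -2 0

There are 2^5 = 32 truth assignments over (x1, x2, x3, x4, x5).
Split on x3. With x3 = True, the clauses containing x3 are satisfied and ¬x3 drops from the rest; 1 of the 2^4 = 16 assignments to the other variables satisfy what remains.
With x3 = False, by the same count on the reduced clause set, 1 assignment works.
Total: 1 + 1 = 2.

2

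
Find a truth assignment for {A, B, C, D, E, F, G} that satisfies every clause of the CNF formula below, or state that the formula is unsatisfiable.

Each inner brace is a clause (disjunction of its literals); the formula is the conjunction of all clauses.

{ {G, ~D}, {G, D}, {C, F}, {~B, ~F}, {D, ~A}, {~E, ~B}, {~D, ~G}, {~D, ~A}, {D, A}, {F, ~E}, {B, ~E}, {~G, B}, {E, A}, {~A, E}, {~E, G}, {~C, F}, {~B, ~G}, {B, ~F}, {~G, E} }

UNSATISFIABLE

Branch on G: set G = 1.
Unit clause (~D) forces D = 0.
Unit clause (~A) forces A = 0.
But (A) is also a unit clause — contradiction.
That branch fails; take G = 0 instead.
Unit clause (~D) forces D = 0.
But (D) is also a unit clause — contradiction.
Neither G = 1 nor G = 0 works.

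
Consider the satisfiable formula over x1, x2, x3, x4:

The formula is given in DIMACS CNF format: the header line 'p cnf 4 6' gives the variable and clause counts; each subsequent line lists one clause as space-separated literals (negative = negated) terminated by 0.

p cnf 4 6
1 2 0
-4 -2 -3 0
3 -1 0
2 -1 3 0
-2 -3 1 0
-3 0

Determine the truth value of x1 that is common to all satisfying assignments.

Suppose x1 = True.
(x3) alone gives x3 = True.
But (¬x3) is also a unit clause — contradiction.
So every satisfying assignment has x1 = False.

False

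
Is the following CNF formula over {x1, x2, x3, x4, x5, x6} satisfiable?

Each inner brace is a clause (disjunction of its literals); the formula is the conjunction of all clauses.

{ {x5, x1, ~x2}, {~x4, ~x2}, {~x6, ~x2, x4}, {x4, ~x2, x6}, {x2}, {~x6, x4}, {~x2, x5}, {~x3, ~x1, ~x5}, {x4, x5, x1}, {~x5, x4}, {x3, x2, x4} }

No

Unit clause (x2) forces x2 = 1.
Unit clause (~x4) forces x4 = 0.
Unit clause (~x6) forces x6 = 0.
Now (x6) is unsatisfied and unit — conflict.
No assignment satisfies every clause.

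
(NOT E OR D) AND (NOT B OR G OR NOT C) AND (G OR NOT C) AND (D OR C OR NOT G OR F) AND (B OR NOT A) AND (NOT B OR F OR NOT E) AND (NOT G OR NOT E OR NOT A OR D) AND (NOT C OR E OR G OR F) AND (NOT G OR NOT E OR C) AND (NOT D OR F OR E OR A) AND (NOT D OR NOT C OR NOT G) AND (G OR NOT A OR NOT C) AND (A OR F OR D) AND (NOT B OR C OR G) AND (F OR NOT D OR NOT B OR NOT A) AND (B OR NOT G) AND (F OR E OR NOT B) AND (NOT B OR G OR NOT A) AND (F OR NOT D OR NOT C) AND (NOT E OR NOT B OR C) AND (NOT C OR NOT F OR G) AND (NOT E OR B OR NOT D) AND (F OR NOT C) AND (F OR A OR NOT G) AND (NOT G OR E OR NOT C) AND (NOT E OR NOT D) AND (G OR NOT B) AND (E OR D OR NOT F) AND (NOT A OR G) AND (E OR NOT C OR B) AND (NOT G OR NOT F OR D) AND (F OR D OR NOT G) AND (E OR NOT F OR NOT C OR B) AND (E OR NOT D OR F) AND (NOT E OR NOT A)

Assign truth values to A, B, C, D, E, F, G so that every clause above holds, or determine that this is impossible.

Suppose E = false.
Suppose G = false.
The clause (NOT C) is unit, so C = false.
The clause (NOT B) is unit, so B = false.
The clause (NOT A) is unit, so A = false.
Suppose D = true.
The clause (F) is unit, so F = true.
This assignment satisfies each clause.

A ↦ false; B ↦ false; C ↦ false; D ↦ true; E ↦ false; F ↦ true; G ↦ false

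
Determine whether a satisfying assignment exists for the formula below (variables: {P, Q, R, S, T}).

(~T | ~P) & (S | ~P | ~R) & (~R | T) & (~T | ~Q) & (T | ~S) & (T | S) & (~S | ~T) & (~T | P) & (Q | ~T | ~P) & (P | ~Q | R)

Unsatisfiable

Branch on T: set T = 0.
From the singleton clause (~R), R = 0.
From the singleton clause (~S), S = 0.
Now (S) is unsatisfied and unit — conflict.
So T must be the other value — set T = 1.
From the singleton clause (~P), P = 0.
Now (P) is unsatisfied and unit — conflict.
Both values of T lead to a conflict.
No assignment satisfies every clause.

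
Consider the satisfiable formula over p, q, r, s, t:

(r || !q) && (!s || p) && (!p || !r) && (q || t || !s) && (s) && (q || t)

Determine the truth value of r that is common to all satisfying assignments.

False

Suppose r = true.
(!p) alone gives p = false.
(!s) alone gives s = false.
But (s) is also a unit clause — contradiction.
So every satisfying assignment has r = False.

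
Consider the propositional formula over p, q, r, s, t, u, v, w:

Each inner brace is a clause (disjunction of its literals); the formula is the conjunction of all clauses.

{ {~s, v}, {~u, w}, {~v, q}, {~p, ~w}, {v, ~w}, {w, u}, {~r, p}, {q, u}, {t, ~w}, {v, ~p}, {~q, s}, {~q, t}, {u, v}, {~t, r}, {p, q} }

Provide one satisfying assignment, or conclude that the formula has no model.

UNSATISFIABLE

Suppose s = 0.
(~q) alone gives q = 0.
(~v) alone gives v = 0.
(~w) alone gives w = 0.
(~u) alone gives u = 0.
But (u) is also a unit clause — contradiction.
Undo s and try s = 1.
(v) alone gives v = 1.
(q) alone gives q = 1.
(t) alone gives t = 1.
(r) alone gives r = 1.
(p) alone gives p = 1.
(~w) alone gives w = 0.
(~u) alone gives u = 0.
But (u) is also a unit clause — contradiction.
Neither s = 1 nor s = 0 works.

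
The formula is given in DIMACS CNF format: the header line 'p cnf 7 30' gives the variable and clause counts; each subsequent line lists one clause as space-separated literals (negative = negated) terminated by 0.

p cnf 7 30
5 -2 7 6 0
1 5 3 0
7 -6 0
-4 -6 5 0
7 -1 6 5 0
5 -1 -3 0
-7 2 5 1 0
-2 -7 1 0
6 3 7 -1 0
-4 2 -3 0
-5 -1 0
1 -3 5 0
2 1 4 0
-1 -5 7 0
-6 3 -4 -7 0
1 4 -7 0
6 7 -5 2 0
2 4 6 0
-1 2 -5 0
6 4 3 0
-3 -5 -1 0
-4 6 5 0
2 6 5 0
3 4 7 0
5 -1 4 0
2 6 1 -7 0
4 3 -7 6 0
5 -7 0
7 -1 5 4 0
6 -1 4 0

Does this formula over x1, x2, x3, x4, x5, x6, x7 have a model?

Yes

Case x7 = False:
The clause (¬x6) is unit, so x6 = False.
Case x5 = True:
The clause (¬x1) is unit, so x1 = False.
The clause (x2) is unit, so x2 = True.
Case x4 = False:
The clause (x3) is unit, so x3 = True.
All clauses are satisfied.
A satisfying assignment: x1 ↦ False; x2 ↦ True; x3 ↦ True; x4 ↦ False; x5 ↦ True; x6 ↦ False; x7 ↦ False.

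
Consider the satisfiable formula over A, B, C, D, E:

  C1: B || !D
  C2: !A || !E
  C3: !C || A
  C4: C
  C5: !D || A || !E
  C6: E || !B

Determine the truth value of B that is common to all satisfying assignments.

Suppose B = true.
Unit clause (C) forces C = true.
Unit clause (A) forces A = true.
Unit clause (!E) forces E = false.
But (E) is also a unit clause — contradiction.
So every satisfying assignment has B = False.

False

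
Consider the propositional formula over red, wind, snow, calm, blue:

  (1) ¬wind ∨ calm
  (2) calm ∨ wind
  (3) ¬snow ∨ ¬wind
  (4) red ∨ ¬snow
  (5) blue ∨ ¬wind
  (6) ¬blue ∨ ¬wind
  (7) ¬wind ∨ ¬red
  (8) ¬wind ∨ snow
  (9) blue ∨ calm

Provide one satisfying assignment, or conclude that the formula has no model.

red: False; wind: False; snow: False; calm: True; blue: True

Suppose wind = False.
(calm) alone gives calm = True.
Suppose red = False.
(¬snow) alone gives snow = False.
No clause remains; blue is free.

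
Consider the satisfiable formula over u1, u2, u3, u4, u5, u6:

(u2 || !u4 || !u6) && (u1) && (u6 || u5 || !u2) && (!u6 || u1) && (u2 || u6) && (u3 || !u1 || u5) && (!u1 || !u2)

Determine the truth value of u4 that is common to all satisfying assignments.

Suppose u4 = true.
Unit clause (u1) forces u1 = true.
Unit clause (!u2) forces u2 = false.
Unit clause (!u6) forces u6 = false.
Now (u6) is unsatisfied and unit — conflict.
So every satisfying assignment has u4 = False.

False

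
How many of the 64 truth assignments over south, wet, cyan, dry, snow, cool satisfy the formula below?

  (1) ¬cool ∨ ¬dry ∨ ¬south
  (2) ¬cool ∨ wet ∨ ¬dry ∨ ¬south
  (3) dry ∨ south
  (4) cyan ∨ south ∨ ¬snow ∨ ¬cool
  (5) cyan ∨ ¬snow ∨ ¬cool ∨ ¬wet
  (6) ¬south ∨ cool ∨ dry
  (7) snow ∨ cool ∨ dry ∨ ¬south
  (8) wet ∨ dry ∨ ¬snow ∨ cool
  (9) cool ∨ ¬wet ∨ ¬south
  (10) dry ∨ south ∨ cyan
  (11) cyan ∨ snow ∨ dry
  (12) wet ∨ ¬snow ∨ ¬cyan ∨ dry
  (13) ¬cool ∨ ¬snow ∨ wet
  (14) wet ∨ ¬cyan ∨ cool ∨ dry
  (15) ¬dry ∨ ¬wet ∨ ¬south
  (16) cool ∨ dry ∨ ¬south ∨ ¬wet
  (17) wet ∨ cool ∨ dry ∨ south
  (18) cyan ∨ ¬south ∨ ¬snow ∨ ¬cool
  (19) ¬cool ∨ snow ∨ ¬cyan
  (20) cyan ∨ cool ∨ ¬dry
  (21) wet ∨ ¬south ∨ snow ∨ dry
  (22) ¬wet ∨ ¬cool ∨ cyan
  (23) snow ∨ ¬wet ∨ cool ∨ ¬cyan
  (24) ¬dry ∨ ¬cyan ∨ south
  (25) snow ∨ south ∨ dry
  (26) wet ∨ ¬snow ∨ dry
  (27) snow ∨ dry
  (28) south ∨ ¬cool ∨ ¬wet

4

There are 2^6 = 64 truth assignments over (south, wet, cyan, dry, snow, cool).
Split on cyan. With cyan = True, the clauses containing cyan are satisfied and ¬cyan drops from the rest; 3 of the 2^5 = 32 assignments to the other variables satisfy what remains.
With cyan = False, by the same count on the reduced clause set, 1 assignment works.
(One model: south=F, wet=F, cyan=F, dry=T, snow=F, cool=T.)
Total: 3 + 1 = 4.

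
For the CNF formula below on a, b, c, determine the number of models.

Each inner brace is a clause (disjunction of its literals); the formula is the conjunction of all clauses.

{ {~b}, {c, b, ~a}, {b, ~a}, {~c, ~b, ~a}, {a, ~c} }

1

There are 2^3 = 8 truth assignments over (a, b, c).
Check each against the 5 clauses (columns in the order a, b, c):
  F F F  ✓ satisfies all
  F F T  ✗ fails (a | ~c)
  F T F  ✗ fails (~b)
  F T T  ✗ fails (~b)
  T F F  ✗ fails (c | b | ~a)
  T F T  ✗ fails (b | ~a)
  T T F  ✗ fails (~b)
  T T T  ✗ fails (~b)
1 of the 8 rows is a model.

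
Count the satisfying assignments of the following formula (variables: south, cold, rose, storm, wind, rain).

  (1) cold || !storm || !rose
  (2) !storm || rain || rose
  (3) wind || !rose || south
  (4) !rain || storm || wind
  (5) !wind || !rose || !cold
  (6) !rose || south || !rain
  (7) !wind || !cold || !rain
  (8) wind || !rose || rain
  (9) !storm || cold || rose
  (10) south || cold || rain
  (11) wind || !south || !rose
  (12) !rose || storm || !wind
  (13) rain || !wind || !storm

10

There are 2^6 = 64 truth assignments over (south, cold, rose, storm, wind, rain).
Split on rose. With rose = true, the clauses containing rose are satisfied and !rose drops from the rest; 0 of the 2^5 = 32 assignments to the other variables satisfy what remains.
With rose = false, by the same count on the reduced clause set, 10 assignments work.
Total: 0 + 10 = 10.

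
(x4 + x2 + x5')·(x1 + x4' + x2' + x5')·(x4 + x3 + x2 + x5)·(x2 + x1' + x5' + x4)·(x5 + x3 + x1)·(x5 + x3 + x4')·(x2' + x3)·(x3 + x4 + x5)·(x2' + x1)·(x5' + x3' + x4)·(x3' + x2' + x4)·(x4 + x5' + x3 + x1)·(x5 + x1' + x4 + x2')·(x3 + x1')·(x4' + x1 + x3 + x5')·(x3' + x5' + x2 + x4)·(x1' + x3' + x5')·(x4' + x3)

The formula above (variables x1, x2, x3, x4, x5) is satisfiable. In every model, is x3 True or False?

Suppose x3 = 0.
The clause (x2') is unit, so x2 = 0.
The clause (x1') is unit, so x1 = 0.
The clause (x5) is unit, so x5 = 1.
The clause (x4) is unit, so x4 = 1.
That conflicts with the unit clause (x4').
So every satisfying assignment has x3 = True.

True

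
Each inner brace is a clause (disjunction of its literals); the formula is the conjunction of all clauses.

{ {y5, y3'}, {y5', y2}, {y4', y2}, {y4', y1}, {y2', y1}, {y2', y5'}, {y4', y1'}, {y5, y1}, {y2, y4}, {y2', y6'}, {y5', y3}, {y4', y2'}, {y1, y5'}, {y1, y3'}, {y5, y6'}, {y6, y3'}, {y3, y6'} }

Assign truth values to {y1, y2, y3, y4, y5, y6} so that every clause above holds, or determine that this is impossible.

Branch on y5: set y5 = 0.
(y3') alone gives y3 = 0.
(y1) alone gives y1 = 1.
(y4') alone gives y4 = 0.
(y2) alone gives y2 = 1.
(y6') alone gives y6 = 0.
This assignment satisfies each clause.

y1=1; y2=1; y3=0; y4=0; y5=0; y6=0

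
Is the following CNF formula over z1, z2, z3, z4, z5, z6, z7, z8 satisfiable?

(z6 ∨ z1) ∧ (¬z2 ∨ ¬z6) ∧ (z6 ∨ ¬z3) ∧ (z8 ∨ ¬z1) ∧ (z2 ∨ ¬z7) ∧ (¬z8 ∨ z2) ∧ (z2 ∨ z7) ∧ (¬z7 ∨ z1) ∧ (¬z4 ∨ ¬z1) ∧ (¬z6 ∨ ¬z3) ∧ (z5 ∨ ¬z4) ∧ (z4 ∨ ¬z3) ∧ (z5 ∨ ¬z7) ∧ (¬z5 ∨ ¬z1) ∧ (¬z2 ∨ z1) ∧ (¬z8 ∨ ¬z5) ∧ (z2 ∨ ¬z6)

Yes, satisfiable

Branch on z6: set z6 = False.
(z1) alone gives z1 = True.
(¬z3) alone gives z3 = False.
(z8) alone gives z8 = True.
(z2) alone gives z2 = True.
(¬z4) alone gives z4 = False.
(¬z5) alone gives z5 = False.
(¬z7) alone gives z7 = False.
Every clause now holds.
A satisfying assignment: z1: True; z2: True; z3: False; z4: False; z5: False; z6: False; z7: False; z8: True.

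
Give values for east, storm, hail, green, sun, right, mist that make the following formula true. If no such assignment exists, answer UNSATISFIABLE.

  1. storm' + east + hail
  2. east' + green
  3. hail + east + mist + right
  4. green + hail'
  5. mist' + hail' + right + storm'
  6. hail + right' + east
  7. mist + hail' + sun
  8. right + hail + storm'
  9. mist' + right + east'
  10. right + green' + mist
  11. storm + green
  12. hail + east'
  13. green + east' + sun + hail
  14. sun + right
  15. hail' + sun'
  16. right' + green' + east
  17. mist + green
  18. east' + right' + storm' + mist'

Suppose east = 1.
The clause (green) is unit, so green = 1.
The clause (hail) is unit, so hail = 1.
The clause (sun') is unit, so sun = 0.
The clause (mist) is unit, so mist = 1.
The clause (right) is unit, so right = 1.
The clause (storm') is unit, so storm = 0.
All clauses are satisfied.

east: 1; storm: 0; hail: 1; green: 1; sun: 0; right: 1; mist: 1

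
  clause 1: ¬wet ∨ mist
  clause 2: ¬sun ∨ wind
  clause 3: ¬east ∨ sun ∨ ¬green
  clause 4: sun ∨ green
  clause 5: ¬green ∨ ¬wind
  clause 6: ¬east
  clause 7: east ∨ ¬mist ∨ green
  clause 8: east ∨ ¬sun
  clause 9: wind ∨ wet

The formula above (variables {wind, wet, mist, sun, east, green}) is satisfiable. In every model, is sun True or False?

False

Suppose sun = True.
Unit clause (wind) forces wind = True.
Unit clause (¬green) forces green = False.
Unit clause (¬east) forces east = False.
That conflicts with the unit clause (east).
So every satisfying assignment has sun = False.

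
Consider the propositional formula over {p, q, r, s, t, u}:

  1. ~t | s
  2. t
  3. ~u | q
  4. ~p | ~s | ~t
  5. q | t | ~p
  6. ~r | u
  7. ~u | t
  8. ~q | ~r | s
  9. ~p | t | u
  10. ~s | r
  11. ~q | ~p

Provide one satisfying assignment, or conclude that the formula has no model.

Unit clause (t) forces t = 1.
Unit clause (s) forces s = 1.
Unit clause (~p) forces p = 0.
Unit clause (r) forces r = 1.
Unit clause (u) forces u = 1.
Unit clause (q) forces q = 1.
This assignment satisfies each clause.

p=0; q=1; r=1; s=1; t=1; u=1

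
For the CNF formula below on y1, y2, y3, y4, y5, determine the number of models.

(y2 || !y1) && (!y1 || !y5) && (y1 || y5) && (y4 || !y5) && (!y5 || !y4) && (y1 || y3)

There are 2^5 = 32 truth assignments over (y1, y2, y3, y4, y5).
Split on y3. With y3 = true, the clauses containing y3 are satisfied and !y3 drops from the rest; 2 of the 2^4 = 16 assignments to the other variables satisfy what remains.
With y3 = false, by the same count on the reduced clause set, 2 assignments work.
Total: 2 + 2 = 4.

4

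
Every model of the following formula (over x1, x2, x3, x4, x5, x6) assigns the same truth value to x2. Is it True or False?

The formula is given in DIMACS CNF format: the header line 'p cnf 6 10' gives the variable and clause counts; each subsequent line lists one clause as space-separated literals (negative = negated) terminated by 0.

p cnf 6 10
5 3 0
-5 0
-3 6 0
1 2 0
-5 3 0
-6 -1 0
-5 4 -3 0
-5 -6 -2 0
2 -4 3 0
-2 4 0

True

Suppose x2 = False.
From the singleton clause (¬x5), x5 = False.
From the singleton clause (x3), x3 = True.
From the singleton clause (x6), x6 = True.
From the singleton clause (x1), x1 = True.
But (¬x1) is also a unit clause — contradiction.
So every satisfying assignment has x2 = True.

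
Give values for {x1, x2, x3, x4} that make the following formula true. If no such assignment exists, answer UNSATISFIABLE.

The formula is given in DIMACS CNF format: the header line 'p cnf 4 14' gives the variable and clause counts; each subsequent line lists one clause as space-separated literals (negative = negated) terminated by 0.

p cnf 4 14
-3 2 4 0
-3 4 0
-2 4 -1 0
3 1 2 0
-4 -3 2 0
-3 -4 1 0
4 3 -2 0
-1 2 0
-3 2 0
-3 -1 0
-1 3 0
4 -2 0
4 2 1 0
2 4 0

Suppose x3 = False.
The clause (¬x1) is unit, so x1 = False.
The clause (x2) is unit, so x2 = True.
The clause (x4) is unit, so x4 = True.
All clauses are satisfied.

x1: False, x2: True, x3: False, x4: True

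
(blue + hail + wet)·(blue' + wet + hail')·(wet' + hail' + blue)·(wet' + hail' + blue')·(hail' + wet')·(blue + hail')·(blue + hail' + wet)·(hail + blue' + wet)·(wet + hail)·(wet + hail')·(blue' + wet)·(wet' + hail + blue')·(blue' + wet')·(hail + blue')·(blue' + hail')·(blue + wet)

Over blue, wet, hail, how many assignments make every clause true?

1

There are 2^3 = 8 truth assignments over (blue, wet, hail).
Check each against the 16 clauses (columns in the order blue, wet, hail):
  F F F  ✗ fails (blue + hail + wet)
  F F T  ✗ fails (blue + hail')
  F T F  ✓ satisfies all
  F T T  ✗ fails (wet' + hail' + blue)
  T F F  ✗ fails (hail + blue' + wet)
  T F T  ✗ fails (blue' + wet + hail')
  T T F  ✗ fails (wet' + hail + blue')
  T T T  ✗ fails (wet' + hail' + blue')
1 of the 8 rows is a model.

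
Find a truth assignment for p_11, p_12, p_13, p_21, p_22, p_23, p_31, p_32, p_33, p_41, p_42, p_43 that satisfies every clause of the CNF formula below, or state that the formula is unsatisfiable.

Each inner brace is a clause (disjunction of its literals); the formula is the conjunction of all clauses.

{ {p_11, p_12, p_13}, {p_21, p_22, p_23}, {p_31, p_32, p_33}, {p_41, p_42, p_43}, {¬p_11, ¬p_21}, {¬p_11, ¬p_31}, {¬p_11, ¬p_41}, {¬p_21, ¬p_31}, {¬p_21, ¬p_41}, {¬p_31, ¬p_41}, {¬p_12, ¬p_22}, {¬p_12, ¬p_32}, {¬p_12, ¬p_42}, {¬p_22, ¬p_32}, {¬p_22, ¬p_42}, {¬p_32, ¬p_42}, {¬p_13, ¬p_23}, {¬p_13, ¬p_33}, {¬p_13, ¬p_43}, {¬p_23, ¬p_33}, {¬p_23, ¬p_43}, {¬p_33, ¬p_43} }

Try p_11 = False.
Try p_12 = True.
(¬p_22) alone gives p_22 = False.
(¬p_32) alone gives p_32 = False.
(¬p_42) alone gives p_42 = False.
Try p_21 = True.
(¬p_31) alone gives p_31 = False.
(p_33) alone gives p_33 = True.
(¬p_41) alone gives p_41 = False.
(p_43) alone gives p_43 = True.
Now (¬p_43) is unsatisfied and unit — conflict.
That branch fails; take p_21 = False instead.
(p_23) alone gives p_23 = True.
(¬p_13) alone gives p_13 = False.
(¬p_33) alone gives p_33 = False.
(p_31) alone gives p_31 = True.
(¬p_41) alone gives p_41 = False.
(p_43) alone gives p_43 = True.
Now (¬p_43) is unsatisfied and unit — conflict.
Both values of p_21 lead to a conflict.
That branch fails; take p_12 = False instead.
(p_13) alone gives p_13 = True.
(¬p_23) alone gives p_23 = False.
(¬p_33) alone gives p_33 = False.
(¬p_43) alone gives p_43 = False.
Try p_21 = True.
(¬p_31) alone gives p_31 = False.
(p_32) alone gives p_32 = True.
(¬p_41) alone gives p_41 = False.
(p_42) alone gives p_42 = True.
Now (¬p_42) is unsatisfied and unit — conflict.
That branch fails; take p_21 = False instead.
(p_22) alone gives p_22 = True.
(¬p_32) alone gives p_32 = False.
(p_31) alone gives p_31 = True.
(¬p_41) alone gives p_41 = False.
(p_42) alone gives p_42 = True.
Now (¬p_42) is unsatisfied and unit — conflict.
Both values of p_21 lead to a conflict.
Both values of p_12 lead to a conflict.
That branch fails; take p_11 = True instead.
(¬p_21) alone gives p_21 = False.
(¬p_31) alone gives p_31 = False.
(¬p_41) alone gives p_41 = False.
Try p_22 = True.
(¬p_12) alone gives p_12 = False.
(¬p_32) alone gives p_32 = False.
(p_33) alone gives p_33 = True.
(¬p_42) alone gives p_42 = False.
(p_43) alone gives p_43 = True.
Now (¬p_43) is unsatisfied and unit — conflict.
That branch fails; take p_22 = False instead.
(p_23) alone gives p_23 = True.
(¬p_13) alone gives p_13 = False.
(¬p_33) alone gives p_33 = False.
(p_32) alone gives p_32 = True.
(¬p_12) alone gives p_12 = False.
(¬p_42) alone gives p_42 = False.
(p_43) alone gives p_43 = True.
Now (¬p_43) is unsatisfied and unit — conflict.
Both values of p_22 lead to a conflict.
Both values of p_11 lead to a conflict.

UNSATISFIABLE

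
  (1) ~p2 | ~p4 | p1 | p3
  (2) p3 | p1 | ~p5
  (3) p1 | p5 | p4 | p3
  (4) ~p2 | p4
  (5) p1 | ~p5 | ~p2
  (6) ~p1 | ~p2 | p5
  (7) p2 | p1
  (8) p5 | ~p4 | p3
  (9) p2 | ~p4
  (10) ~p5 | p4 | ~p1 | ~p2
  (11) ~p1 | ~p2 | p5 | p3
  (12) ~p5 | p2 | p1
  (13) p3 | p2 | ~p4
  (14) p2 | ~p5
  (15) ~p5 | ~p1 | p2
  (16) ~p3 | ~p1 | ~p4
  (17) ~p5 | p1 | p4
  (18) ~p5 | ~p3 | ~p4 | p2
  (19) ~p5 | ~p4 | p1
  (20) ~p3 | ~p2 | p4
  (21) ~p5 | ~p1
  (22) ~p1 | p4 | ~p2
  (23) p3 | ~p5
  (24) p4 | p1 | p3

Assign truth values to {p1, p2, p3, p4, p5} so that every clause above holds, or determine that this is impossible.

p1 ↦ 0, p2 ↦ 1, p3 ↦ 1, p4 ↦ 1, p5 ↦ 0

Suppose p2 = 1.
From the singleton clause (p4), p4 = 1.
Suppose p1 = 0.
From the singleton clause (p3), p3 = 1.
From the singleton clause (~p5), p5 = 0.
This assignment satisfies each clause.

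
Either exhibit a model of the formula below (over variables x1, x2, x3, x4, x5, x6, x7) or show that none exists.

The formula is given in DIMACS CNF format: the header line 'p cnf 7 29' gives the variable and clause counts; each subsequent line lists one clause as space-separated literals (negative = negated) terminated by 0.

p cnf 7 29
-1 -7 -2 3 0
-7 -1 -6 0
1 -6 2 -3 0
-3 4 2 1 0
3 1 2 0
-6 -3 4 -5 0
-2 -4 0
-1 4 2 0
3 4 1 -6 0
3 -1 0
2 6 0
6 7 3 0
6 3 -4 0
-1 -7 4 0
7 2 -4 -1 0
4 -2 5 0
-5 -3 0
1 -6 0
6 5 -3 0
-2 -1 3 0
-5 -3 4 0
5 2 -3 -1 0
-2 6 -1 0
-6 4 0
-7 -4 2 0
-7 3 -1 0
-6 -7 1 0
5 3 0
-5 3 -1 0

Case x2 = True:
From the singleton clause (¬x4), x4 = False.
From the singleton clause (x5), x5 = True.
From the singleton clause (¬x3), x3 = False.
From the singleton clause (¬x1), x1 = False.
From the singleton clause (¬x6), x6 = False.
From the singleton clause (x7), x7 = True.
This assignment satisfies each clause.

x1: False, x2: True, x3: False, x4: False, x5: True, x6: False, x7: True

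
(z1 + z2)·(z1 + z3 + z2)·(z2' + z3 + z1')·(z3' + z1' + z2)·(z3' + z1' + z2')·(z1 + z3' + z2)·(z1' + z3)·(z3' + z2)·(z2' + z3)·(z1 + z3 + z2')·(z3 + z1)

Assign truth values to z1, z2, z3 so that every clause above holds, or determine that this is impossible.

z1: 0,  z2: 1,  z3: 1

Case z1 = 0:
From the singleton clause (z2), z2 = 1.
From the singleton clause (z3), z3 = 1.
This assignment satisfies each clause.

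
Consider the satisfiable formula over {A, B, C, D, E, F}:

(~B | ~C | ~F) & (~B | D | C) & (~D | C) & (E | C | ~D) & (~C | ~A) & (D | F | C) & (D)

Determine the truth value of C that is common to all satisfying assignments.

True

Suppose C = 0.
(~D) alone gives D = 0.
That conflicts with the unit clause (D).
So every satisfying assignment has C = True.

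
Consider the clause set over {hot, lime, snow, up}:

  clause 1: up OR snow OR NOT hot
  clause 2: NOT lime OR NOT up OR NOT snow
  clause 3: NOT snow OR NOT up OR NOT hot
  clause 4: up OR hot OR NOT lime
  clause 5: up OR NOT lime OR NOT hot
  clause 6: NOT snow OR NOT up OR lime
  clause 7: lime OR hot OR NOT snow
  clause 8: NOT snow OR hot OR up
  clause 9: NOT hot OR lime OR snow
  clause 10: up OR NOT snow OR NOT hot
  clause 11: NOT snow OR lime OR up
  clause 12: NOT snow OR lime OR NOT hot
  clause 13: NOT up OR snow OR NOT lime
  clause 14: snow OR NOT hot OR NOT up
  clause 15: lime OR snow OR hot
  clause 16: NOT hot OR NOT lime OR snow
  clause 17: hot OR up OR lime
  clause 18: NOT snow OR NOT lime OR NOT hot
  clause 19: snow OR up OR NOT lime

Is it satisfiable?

No

Branch on up: set up = true.
Branch on lime: set lime = false.
Unit clause (NOT snow) forces snow = false.
Unit clause (NOT hot) forces hot = false.
But (hot) is also a unit clause — contradiction.
Backtrack on lime: now try lime = true.
Unit clause (NOT snow) forces snow = false.
But (snow) is also a unit clause — contradiction.
Both values of lime lead to a conflict.
Backtrack on up: now try up = false.
Branch on snow: set snow = true.
Unit clause (hot) forces hot = true.
But (NOT hot) is also a unit clause — contradiction.
Backtrack on snow: now try snow = false.
Unit clause (NOT hot) forces hot = false.
Unit clause (NOT lime) forces lime = false.
But (lime) is also a unit clause — contradiction.
Both values of snow lead to a conflict.
Both values of up lead to a conflict.
No assignment satisfies every clause.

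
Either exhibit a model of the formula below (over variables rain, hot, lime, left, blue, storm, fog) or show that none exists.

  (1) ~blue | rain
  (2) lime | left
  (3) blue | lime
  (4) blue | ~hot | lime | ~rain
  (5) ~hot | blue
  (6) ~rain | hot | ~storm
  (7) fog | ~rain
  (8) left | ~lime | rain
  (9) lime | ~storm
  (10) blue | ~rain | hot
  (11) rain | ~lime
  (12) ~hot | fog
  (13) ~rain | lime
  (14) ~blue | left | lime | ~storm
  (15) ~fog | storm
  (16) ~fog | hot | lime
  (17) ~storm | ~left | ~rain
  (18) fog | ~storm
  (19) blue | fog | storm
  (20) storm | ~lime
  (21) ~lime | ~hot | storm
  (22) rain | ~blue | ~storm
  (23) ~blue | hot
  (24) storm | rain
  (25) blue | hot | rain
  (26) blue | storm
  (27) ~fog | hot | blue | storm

rain=1; hot=1; lime=1; left=0; blue=1; storm=1; fog=1

Suppose blue = 1.
Unit clause (rain) forces rain = 1.
Unit clause (fog) forces fog = 1.
Unit clause (lime) forces lime = 1.
Unit clause (storm) forces storm = 1.
Unit clause (hot) forces hot = 1.
Unit clause (~left) forces left = 0.
This assignment satisfies each clause.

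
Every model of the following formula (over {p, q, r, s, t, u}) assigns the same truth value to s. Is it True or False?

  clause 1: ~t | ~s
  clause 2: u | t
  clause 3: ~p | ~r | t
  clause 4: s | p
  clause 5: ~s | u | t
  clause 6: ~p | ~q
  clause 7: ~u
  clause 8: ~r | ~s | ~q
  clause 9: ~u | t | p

False

Suppose s = 1.
The clause (~t) is unit, so t = 0.
The clause (u) is unit, so u = 1.
But (~u) is also a unit clause — contradiction.
So every satisfying assignment has s = False.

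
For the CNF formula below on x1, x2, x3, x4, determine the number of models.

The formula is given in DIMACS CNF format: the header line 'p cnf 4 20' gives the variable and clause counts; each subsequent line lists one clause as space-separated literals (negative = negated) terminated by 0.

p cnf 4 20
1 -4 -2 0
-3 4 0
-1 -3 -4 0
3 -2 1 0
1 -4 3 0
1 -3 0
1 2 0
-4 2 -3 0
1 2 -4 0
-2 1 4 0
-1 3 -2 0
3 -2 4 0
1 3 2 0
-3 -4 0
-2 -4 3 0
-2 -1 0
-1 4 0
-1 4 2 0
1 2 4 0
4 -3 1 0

There are 2^4 = 16 truth assignments over (x1, x2, x3, x4).
Check each against the 20 clauses (columns in the order x1, x2, x3, x4):
  F F F F  ✗ fails (x1 ∨ x2)
  F F F T  ✗ fails (x1 ∨ ¬x4 ∨ x3)
  F F T F  ✗ fails (¬x3 ∨ x4)
  F F T T  ✗ fails (x1 ∨ ¬x3)
  F T F F  ✗ fails (x3 ∨ ¬x2 ∨ x1)
  F T F T  ✗ fails (x1 ∨ ¬x4 ∨ ¬x2)
  F T T F  ✗ fails (¬x3 ∨ x4)
  F T T T  ✗ fails (x1 ∨ ¬x4 ∨ ¬x2)
  T F F F  ✗ fails (¬x1 ∨ x4)
  T F F T  ✓ satisfies all
  T F T F  ✗ fails (¬x3 ∨ x4)
  T F T T  ✗ fails (¬x1 ∨ ¬x3 ∨ ¬x4)
  T T F F  ✗ fails (¬x1 ∨ x3 ∨ ¬x2)
  T T F T  ✗ fails (¬x1 ∨ x3 ∨ ¬x2)
  T T T F  ✗ fails (¬x3 ∨ x4)
  T T T T  ✗ fails (¬x1 ∨ ¬x3 ∨ ¬x4)
1 of the 16 rows is a model.

1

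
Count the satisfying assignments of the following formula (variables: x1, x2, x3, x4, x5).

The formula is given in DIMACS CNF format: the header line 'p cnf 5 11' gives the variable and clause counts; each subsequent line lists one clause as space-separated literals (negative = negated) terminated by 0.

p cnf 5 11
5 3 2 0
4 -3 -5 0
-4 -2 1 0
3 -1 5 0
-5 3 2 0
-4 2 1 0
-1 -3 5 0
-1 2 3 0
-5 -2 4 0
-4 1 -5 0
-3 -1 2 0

5

There are 2^5 = 32 truth assignments over (x1, x2, x3, x4, x5).
Split on x1. With x1 = True, the clauses containing x1 are satisfied and ¬x1 drops from the rest; 2 of the 2^4 = 16 assignments to the other variables satisfy what remains.
With x1 = False, by the same count on the reduced clause set, 3 assignments work.
(One model: x1=F, x2=F, x3=T, x4=F, x5=F.)
Total: 2 + 3 = 5.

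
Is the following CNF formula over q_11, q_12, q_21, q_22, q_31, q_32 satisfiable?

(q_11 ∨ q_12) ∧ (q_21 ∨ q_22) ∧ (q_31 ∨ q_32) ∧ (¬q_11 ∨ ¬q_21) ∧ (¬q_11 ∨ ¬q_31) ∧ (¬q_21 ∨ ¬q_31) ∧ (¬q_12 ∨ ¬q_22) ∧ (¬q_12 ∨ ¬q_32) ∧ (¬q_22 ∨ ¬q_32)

No

Suppose q_11 = True.
From the singleton clause (¬q_21), q_21 = False.
From the singleton clause (q_22), q_22 = True.
From the singleton clause (¬q_31), q_31 = False.
From the singleton clause (q_32), q_32 = True.
Now (¬q_32) is unsatisfied and unit — conflict.
Backtrack on q_11: now try q_11 = False.
From the singleton clause (q_12), q_12 = True.
From the singleton clause (¬q_22), q_22 = False.
From the singleton clause (q_21), q_21 = True.
From the singleton clause (¬q_31), q_31 = False.
From the singleton clause (q_32), q_32 = True.
Now (¬q_32) is unsatisfied and unit — conflict.
Either choice for q_11 ends in contradiction.
No assignment satisfies every clause.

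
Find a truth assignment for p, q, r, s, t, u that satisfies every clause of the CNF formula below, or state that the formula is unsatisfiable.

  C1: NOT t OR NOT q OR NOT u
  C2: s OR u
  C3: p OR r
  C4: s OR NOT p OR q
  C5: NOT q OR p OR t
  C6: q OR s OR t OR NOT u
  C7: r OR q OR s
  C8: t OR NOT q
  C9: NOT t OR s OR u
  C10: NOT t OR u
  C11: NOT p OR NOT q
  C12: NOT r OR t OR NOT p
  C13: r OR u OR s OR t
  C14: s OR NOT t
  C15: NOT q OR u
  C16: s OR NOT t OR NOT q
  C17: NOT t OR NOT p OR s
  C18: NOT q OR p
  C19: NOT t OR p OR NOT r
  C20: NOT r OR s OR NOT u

Try s = true.
Try p = true.
Unit clause (NOT q) forces q = false.
Try t = false.
Unit clause (NOT r) forces r = false.
Every clause is now satisfied; u is unconstrained.

p ↦ true; q ↦ false; r ↦ false; s ↦ true; t ↦ false; u ↦ false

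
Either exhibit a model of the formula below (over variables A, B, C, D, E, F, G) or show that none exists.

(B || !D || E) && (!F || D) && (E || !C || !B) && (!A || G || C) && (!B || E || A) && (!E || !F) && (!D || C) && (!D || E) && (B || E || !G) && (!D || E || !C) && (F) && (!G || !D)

The clause (F) is unit, so F = true.
The clause (D) is unit, so D = true.
The clause (!E) is unit, so E = false.
But (E) is also a unit clause — contradiction.

UNSATISFIABLE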